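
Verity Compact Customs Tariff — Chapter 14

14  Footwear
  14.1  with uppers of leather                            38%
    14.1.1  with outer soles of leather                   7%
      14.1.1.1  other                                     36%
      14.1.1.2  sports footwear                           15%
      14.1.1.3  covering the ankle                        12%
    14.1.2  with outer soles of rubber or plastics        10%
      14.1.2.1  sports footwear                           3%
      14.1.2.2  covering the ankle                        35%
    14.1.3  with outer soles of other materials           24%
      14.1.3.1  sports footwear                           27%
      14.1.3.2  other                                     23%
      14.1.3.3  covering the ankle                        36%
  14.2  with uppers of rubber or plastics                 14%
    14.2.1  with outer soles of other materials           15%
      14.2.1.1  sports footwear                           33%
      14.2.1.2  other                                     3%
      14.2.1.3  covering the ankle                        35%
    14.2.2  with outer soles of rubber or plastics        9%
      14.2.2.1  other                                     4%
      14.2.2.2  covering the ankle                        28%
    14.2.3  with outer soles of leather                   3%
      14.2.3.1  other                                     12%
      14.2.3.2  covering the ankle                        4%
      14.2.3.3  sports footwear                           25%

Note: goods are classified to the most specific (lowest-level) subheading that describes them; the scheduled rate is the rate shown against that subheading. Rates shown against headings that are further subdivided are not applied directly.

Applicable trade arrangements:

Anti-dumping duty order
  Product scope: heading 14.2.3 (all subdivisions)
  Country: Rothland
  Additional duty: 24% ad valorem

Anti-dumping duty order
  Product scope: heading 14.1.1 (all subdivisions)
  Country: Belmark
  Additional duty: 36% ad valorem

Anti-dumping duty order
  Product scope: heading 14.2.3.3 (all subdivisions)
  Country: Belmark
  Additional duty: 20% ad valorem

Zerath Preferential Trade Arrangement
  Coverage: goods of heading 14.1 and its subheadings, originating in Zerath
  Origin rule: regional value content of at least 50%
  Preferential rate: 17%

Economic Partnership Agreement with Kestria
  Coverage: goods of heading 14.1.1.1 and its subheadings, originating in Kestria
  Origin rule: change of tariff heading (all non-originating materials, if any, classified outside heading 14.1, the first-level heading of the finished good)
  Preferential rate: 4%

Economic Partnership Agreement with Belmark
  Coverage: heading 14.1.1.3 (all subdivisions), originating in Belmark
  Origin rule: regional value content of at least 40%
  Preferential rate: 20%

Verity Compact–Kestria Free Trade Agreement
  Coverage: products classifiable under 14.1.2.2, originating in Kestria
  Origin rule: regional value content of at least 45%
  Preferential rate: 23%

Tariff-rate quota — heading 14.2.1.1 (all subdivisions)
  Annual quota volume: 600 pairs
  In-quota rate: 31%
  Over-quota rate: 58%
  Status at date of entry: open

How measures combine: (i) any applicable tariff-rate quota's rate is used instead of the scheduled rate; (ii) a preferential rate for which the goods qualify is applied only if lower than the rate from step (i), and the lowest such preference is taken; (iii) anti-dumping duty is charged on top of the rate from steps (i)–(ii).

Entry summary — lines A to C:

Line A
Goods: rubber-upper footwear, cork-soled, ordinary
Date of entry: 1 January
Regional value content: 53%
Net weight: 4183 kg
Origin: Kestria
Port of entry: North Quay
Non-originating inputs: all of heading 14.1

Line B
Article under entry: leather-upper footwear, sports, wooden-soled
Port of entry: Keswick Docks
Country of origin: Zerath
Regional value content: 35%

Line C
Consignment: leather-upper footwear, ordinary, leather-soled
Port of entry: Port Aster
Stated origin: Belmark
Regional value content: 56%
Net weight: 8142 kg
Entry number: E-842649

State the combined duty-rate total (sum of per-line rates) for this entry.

102%

Line A: rubber-upper → 14.2; cork-soled → 14.2.1; ordinary → 14.2.1.2. Scheduled 3%. Kestria agreement on 14.1.1.1: 14.2.1.2 not covered; Kestria agreement on 14.1.2.2: 14.2.1.2 not covered. → 3%.
Line B: leather-upper → 14.1; wooden-soled → 14.1.3; sports → 14.1.3.1. Scheduled 27%. Zerath agreement on 14.1: RVC < 50%. → 27%.
Line C: leather-upper → 14.1; leather-soled → 14.1.1; ordinary → 14.1.1.1. Scheduled 36%. Belmark agreement on 14.1.1.3: 14.1.1.1 not covered; anti-dumping (Belmark, 14.1.1): +36%; total 36% + 36% = 72%. → 72%.
Sum: 3% + 27% + 72% = 102%.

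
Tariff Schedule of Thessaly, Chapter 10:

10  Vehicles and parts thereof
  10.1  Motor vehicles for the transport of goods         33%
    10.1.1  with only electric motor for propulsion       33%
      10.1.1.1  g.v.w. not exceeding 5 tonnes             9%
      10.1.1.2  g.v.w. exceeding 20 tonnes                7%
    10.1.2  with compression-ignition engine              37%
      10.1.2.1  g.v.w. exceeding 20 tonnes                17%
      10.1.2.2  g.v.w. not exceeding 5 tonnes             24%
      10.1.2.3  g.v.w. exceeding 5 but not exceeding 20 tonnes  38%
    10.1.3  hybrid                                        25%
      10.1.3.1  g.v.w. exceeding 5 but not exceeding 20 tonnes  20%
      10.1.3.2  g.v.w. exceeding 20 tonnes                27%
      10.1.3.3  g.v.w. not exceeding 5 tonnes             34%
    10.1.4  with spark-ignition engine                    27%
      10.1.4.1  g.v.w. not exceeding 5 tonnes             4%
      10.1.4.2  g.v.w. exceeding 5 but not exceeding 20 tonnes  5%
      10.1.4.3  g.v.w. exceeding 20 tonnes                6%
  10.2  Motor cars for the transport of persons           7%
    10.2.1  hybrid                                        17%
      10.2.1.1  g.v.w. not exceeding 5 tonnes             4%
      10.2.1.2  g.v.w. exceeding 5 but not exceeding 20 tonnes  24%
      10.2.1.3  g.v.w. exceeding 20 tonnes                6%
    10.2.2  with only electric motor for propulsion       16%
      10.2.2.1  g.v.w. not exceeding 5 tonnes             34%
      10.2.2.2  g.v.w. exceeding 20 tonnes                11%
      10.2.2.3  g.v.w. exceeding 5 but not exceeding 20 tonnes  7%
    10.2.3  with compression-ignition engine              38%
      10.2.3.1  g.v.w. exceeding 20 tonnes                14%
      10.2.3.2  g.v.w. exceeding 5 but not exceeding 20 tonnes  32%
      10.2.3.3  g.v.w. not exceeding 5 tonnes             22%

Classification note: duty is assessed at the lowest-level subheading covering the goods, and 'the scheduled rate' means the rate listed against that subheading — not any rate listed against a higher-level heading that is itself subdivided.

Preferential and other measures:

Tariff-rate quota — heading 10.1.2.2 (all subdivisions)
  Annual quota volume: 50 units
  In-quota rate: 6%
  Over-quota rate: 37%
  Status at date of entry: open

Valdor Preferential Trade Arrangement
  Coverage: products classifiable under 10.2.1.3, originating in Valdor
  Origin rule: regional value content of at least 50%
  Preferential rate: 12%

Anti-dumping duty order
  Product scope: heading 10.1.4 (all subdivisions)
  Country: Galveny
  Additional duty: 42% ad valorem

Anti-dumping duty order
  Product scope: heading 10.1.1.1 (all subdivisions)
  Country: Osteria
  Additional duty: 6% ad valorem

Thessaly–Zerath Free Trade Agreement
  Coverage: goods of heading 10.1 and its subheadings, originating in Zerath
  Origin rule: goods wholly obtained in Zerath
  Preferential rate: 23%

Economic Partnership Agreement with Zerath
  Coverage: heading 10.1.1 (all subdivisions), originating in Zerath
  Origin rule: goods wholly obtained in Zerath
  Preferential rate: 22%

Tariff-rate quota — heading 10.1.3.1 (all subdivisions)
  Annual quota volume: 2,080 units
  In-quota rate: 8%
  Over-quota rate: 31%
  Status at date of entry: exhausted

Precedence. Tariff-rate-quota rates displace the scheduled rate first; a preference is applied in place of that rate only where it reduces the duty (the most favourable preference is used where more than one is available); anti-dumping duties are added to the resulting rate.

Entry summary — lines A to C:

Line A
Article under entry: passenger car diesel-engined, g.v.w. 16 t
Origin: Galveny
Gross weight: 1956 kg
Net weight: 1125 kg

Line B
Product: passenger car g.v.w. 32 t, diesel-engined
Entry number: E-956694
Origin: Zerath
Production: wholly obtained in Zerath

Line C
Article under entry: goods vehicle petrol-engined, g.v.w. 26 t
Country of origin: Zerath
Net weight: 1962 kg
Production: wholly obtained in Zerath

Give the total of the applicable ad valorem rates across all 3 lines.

Line A: passenger car → 10.2; diesel-engined → 10.2.3; g.v.w. 16 t → 10.2.3.2. Scheduled 32%. No special measure applies. → 32%.
Line B: passenger car → 10.2; diesel-engined → 10.2.3; g.v.w. 32 t → 10.2.3.1. Scheduled 14%. Zerath agreement on 10.1: 10.2.3.1 not covered; Zerath agreement on 10.1.1: 10.2.3.1 not covered. → 14%.
Line C: goods vehicle → 10.1; petrol-engined → 10.1.4; g.v.w. 26 t → 10.1.4.3. Scheduled 6%. Zerath agreement on 10.1: wholly obtained → 23% available; Zerath agreement on 10.1.1: 10.1.4.3 not covered; preference 23% not lower than 6% → no reduction. → 6%.
Sum: 32% + 14% + 6% = 52%.

52%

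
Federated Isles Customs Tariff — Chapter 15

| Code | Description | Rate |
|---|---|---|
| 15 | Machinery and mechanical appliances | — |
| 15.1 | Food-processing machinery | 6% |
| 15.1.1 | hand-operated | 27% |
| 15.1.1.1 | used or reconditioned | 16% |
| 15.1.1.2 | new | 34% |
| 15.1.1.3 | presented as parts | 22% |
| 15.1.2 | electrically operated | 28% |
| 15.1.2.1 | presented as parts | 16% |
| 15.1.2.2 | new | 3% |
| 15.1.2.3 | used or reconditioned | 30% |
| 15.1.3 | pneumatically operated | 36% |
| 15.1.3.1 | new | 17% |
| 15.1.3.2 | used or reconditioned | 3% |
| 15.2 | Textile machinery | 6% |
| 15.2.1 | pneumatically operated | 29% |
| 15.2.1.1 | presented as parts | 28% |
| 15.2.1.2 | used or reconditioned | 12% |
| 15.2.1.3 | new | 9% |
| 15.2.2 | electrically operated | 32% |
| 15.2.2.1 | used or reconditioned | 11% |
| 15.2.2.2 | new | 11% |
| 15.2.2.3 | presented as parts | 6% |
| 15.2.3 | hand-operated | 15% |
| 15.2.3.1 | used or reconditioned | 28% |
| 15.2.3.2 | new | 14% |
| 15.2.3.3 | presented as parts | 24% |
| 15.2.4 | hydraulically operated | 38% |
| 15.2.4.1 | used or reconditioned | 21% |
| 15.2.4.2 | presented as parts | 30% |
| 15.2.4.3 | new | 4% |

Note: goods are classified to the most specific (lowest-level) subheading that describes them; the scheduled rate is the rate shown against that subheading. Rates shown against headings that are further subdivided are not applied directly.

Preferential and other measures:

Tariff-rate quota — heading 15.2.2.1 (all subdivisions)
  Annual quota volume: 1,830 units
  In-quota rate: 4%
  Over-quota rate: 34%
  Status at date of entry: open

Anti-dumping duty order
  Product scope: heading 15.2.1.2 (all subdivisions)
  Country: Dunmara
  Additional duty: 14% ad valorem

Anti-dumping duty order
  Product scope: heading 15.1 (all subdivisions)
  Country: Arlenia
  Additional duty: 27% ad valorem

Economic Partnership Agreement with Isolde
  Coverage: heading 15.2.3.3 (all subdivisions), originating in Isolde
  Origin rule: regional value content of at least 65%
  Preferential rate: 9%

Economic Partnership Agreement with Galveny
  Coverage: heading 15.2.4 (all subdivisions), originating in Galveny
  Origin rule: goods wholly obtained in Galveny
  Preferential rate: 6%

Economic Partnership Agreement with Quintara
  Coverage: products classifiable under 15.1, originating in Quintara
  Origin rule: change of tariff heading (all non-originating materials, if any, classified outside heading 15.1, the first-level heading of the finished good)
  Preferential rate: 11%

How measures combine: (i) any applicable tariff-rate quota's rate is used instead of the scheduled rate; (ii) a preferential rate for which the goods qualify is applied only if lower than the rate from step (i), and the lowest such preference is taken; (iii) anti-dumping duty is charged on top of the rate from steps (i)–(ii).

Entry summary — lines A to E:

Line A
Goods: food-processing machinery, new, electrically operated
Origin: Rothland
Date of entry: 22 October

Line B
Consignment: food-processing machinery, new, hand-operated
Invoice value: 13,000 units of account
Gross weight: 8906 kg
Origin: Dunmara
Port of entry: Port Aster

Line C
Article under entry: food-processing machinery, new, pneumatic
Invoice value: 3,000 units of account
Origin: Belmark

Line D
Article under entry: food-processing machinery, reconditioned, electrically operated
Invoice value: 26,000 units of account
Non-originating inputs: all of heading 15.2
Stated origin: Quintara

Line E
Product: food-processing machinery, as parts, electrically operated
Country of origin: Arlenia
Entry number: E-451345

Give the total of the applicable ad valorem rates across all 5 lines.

Line A: food-processing → 15.1; electrically operated → 15.1.2; new → 15.1.2.2. Scheduled 3%. No special measure applies. → 3%.
Line B: food-processing → 15.1; hand-operated → 15.1.1; new → 15.1.1.2. Scheduled 34%. No special measure applies. → 34%.
Line C: food-processing → 15.1; pneumatic → 15.1.3; new → 15.1.3.1. Scheduled 17%. No special measure applies. → 17%.
Line D: food-processing → 15.1; electrically operated → 15.1.2; reconditioned → 15.1.2.3. Scheduled 30%. Quintara agreement on 15.1: CTH met → 11% available; preferential 11%. → 11%.
Line E: food-processing → 15.1; electrically operated → 15.1.2; as parts → 15.1.2.1. Scheduled 16%. anti-dumping (Arlenia, 15.1): +27%; total 16% + 27% = 43%. → 43%.
Sum: 3% + 34% + 17% + 11% + 43% = 108%.

108%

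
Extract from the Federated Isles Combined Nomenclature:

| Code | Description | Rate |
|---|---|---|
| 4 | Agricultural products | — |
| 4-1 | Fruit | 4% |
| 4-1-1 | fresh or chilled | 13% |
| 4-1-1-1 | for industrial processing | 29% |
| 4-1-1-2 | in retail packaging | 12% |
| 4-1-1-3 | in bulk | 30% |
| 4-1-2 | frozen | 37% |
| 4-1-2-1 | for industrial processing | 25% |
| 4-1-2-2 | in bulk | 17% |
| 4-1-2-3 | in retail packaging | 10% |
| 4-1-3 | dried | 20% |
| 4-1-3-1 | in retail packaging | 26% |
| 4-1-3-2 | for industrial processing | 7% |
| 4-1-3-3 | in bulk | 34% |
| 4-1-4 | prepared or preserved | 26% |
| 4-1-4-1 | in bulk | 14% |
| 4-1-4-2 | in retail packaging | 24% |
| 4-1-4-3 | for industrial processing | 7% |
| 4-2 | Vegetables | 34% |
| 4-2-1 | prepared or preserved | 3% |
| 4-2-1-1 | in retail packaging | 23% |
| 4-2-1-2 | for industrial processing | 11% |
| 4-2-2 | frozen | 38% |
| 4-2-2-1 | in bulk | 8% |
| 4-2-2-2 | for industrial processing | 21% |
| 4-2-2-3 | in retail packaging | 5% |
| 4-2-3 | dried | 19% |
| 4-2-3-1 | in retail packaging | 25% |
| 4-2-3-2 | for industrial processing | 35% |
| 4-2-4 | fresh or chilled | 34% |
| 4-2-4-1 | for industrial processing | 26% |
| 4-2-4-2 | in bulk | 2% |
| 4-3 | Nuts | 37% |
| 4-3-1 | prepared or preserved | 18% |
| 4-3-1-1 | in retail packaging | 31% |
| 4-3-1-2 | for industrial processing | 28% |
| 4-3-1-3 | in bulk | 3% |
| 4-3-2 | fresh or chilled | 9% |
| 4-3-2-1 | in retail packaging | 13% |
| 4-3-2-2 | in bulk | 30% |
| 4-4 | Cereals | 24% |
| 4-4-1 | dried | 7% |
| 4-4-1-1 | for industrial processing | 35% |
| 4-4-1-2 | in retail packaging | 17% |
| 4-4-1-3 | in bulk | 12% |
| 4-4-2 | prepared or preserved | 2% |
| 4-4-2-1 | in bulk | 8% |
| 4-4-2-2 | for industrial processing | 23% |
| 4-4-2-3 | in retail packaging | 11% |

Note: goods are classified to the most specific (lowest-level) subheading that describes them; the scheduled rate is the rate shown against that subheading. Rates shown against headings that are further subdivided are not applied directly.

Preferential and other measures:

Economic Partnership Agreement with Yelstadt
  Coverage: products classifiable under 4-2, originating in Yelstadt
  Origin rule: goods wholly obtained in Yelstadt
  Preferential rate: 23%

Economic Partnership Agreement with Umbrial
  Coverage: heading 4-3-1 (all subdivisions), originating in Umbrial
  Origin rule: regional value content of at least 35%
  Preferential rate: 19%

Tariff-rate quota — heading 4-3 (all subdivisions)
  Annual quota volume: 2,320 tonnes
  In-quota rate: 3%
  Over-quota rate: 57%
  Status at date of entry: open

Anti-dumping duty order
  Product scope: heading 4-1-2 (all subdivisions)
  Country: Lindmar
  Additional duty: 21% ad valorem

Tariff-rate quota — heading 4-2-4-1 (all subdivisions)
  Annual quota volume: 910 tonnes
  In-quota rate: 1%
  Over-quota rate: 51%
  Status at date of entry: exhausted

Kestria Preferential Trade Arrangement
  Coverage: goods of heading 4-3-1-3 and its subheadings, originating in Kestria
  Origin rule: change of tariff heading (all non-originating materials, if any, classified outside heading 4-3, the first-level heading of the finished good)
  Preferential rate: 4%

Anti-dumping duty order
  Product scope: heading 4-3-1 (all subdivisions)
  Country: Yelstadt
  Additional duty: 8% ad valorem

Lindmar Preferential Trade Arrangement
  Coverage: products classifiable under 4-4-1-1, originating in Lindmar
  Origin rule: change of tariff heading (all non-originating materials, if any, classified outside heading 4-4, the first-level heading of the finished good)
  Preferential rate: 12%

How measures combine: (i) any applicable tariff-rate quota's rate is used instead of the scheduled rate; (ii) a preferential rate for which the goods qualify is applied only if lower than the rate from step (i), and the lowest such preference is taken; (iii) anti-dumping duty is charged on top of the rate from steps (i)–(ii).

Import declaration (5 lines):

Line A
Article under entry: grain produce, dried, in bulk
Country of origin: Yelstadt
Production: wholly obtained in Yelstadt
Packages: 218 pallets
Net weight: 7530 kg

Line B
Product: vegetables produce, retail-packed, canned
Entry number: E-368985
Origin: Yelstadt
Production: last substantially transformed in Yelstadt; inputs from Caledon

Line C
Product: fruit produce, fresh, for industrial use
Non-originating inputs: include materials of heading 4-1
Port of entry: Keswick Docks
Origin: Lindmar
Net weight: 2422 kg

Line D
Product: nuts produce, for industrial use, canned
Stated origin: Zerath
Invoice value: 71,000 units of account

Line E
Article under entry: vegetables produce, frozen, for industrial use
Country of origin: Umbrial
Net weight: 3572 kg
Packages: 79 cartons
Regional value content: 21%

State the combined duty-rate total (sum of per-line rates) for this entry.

88%

Line A: grain → 4-4; dried → 4-4-1; in bulk → 4-4-1-3. Scheduled 12%. Yelstadt agreement on 4-2: 4-4-1-3 not covered. → 12%.
Line B: vegetables → 4-2; canned → 4-2-1; retail-packed → 4-2-1-1. Scheduled 23%. Yelstadt agreement on 4-2: not wholly obtained. → 23%.
Line C: fruit → 4-1; fresh → 4-1-1; for industrial use → 4-1-1-1. Scheduled 29%. Lindmar agreement on 4-4-1-1: 4-1-1-1 not covered. → 29%.
Line D: nuts → 4-3; canned → 4-3-1; for industrial use → 4-3-1-2. Scheduled 28%. quota on 4-3 open → in-quota 3%. → 3%.
Line E: vegetables → 4-2; frozen → 4-2-2; for industrial use → 4-2-2-2. Scheduled 21%. Umbrial agreement on 4-3-1: 4-2-2-2 not covered. → 21%.
Sum: 12% + 23% + 29% + 3% + 21% = 88%.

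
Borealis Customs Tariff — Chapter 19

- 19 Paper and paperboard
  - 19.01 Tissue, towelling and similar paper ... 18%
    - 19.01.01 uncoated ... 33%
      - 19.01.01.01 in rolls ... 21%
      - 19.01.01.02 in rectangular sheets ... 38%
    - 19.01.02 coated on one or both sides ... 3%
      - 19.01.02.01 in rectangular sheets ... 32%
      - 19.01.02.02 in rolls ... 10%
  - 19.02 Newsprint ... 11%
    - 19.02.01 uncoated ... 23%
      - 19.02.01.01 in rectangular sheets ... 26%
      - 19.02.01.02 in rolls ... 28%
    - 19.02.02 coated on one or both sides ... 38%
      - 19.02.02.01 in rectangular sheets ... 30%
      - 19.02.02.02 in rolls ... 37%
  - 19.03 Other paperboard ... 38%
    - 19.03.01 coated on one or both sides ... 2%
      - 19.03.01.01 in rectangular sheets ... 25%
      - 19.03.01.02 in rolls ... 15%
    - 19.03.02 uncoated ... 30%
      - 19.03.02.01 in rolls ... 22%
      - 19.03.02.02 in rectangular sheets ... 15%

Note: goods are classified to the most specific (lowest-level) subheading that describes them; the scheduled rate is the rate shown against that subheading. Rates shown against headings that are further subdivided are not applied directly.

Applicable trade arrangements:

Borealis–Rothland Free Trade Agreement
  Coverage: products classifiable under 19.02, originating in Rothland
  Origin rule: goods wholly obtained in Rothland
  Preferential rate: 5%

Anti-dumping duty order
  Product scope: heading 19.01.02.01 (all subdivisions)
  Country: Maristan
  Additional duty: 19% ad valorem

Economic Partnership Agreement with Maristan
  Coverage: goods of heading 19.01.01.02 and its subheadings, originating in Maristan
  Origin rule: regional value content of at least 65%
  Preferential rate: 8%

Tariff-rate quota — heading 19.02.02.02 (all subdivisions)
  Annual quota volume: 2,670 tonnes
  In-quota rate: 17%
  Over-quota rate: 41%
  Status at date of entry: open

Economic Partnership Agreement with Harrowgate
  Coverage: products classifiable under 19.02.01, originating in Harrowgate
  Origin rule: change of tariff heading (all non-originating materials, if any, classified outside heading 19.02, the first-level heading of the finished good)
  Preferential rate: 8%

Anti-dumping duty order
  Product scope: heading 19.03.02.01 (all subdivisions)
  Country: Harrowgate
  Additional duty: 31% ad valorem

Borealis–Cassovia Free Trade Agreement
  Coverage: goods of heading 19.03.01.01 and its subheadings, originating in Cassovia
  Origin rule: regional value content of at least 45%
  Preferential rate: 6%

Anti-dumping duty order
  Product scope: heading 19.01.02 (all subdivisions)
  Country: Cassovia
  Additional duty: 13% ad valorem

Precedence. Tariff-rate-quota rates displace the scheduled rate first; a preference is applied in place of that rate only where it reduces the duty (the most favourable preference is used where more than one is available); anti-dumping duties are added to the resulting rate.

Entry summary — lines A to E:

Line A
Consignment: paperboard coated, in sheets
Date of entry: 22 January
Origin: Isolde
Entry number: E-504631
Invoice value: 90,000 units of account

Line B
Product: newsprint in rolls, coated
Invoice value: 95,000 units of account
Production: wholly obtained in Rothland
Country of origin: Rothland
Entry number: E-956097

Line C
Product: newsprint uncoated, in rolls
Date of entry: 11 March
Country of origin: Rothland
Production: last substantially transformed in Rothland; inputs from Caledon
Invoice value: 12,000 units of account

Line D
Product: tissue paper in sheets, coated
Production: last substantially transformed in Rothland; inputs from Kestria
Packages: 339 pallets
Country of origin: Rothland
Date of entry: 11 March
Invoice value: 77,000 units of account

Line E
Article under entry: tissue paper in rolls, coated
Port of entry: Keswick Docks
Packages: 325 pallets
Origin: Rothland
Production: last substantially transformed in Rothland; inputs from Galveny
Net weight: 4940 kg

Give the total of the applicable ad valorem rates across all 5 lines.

100%

Line A: paperboard → 19.03; coated → 19.03.01; in sheets → 19.03.01.01. Scheduled 25%. No special measure applies. → 25%.
Line B: newsprint → 19.02; coated → 19.02.02; in rolls → 19.02.02.02. Scheduled 37%. quota on 19.02.02.02 open → in-quota 17%; Rothland agreement on 19.02: wholly obtained → 5% available; preferential 5%. → 5%.
Line C: newsprint → 19.02; uncoated → 19.02.01; in rolls → 19.02.01.02. Scheduled 28%. Rothland agreement on 19.02: not wholly obtained. → 28%.
Line D: tissue paper → 19.01; coated → 19.01.02; in sheets → 19.01.02.01. Scheduled 32%. Rothland agreement on 19.02: 19.01.02.01 not covered. → 32%.
Line E: tissue paper → 19.01; coated → 19.01.02; in rolls → 19.01.02.02. Scheduled 10%. Rothland agreement on 19.02: 19.01.02.02 not covered. → 10%.
Sum: 25% + 5% + 28% + 32% + 10% = 100%.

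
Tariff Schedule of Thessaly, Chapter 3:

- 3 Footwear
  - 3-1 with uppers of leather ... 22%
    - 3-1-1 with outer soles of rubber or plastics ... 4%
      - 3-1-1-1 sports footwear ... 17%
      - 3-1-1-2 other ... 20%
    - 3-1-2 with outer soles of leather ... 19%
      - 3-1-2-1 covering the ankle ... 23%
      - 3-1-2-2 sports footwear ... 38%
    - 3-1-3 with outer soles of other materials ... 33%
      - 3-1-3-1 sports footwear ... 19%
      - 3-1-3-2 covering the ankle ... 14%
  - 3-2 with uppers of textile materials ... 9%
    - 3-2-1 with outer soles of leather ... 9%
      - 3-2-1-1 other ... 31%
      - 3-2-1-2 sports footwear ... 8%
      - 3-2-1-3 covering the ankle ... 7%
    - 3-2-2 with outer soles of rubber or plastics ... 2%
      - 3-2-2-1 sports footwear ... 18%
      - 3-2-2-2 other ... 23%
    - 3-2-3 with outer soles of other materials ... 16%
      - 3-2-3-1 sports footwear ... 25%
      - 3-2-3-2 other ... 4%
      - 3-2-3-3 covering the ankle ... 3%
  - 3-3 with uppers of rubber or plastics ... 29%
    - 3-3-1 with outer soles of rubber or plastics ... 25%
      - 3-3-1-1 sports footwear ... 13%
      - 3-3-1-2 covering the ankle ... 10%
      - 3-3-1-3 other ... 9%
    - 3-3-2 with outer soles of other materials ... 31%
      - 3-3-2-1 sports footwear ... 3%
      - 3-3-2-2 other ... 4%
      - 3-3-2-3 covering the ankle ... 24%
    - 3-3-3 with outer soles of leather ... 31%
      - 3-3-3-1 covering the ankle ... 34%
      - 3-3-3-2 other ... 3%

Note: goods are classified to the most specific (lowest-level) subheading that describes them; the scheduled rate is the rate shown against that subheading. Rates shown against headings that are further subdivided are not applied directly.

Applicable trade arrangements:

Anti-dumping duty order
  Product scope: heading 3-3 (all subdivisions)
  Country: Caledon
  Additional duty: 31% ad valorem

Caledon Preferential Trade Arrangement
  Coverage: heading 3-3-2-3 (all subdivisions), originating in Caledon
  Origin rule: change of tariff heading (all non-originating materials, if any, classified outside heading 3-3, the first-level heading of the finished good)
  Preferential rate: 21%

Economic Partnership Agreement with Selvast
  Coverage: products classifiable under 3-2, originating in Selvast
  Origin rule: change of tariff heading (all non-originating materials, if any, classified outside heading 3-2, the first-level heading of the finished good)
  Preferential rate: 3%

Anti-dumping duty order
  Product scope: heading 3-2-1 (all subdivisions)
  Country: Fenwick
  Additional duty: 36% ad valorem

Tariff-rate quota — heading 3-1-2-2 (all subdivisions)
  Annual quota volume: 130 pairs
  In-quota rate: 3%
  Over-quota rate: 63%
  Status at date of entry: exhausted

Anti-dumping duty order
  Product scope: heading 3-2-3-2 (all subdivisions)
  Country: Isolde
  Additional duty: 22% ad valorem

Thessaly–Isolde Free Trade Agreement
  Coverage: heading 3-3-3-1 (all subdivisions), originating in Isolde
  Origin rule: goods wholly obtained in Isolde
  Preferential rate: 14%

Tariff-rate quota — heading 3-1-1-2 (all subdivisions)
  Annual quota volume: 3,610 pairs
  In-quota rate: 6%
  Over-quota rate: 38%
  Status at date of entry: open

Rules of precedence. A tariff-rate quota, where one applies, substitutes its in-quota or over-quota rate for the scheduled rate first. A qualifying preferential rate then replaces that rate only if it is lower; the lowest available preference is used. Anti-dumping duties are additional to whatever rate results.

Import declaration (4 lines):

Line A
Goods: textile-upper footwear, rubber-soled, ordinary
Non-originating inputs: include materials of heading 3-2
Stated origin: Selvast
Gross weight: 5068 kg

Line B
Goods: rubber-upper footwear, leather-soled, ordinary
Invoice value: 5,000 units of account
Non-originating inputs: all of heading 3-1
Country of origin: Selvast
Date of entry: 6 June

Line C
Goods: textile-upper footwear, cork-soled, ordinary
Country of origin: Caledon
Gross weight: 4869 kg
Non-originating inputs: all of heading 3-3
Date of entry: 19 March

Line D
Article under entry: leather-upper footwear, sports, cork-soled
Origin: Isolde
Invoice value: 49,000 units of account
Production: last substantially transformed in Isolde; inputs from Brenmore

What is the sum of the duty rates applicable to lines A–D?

49%

Line A: textile-upper → 3-2; rubber-soled → 3-2-2; ordinary → 3-2-2-2. Scheduled 23%. Selvast agreement on 3-2: CTH not met. → 23%.
Line B: rubber-upper → 3-3; leather-soled → 3-3-3; ordinary → 3-3-3-2. Scheduled 3%. Selvast agreement on 3-2: 3-3-3-2 not covered. → 3%.
Line C: textile-upper → 3-2; cork-soled → 3-2-3; ordinary → 3-2-3-2. Scheduled 4%. Caledon agreement on 3-3-2-3: 3-2-3-2 not covered. → 4%.
Line D: leather-upper → 3-1; cork-soled → 3-1-3; sports → 3-1-3-1. Scheduled 19%. Isolde agreement on 3-3-3-1: 3-1-3-1 not covered. → 19%.
Sum: 23% + 3% + 4% + 19% = 49%.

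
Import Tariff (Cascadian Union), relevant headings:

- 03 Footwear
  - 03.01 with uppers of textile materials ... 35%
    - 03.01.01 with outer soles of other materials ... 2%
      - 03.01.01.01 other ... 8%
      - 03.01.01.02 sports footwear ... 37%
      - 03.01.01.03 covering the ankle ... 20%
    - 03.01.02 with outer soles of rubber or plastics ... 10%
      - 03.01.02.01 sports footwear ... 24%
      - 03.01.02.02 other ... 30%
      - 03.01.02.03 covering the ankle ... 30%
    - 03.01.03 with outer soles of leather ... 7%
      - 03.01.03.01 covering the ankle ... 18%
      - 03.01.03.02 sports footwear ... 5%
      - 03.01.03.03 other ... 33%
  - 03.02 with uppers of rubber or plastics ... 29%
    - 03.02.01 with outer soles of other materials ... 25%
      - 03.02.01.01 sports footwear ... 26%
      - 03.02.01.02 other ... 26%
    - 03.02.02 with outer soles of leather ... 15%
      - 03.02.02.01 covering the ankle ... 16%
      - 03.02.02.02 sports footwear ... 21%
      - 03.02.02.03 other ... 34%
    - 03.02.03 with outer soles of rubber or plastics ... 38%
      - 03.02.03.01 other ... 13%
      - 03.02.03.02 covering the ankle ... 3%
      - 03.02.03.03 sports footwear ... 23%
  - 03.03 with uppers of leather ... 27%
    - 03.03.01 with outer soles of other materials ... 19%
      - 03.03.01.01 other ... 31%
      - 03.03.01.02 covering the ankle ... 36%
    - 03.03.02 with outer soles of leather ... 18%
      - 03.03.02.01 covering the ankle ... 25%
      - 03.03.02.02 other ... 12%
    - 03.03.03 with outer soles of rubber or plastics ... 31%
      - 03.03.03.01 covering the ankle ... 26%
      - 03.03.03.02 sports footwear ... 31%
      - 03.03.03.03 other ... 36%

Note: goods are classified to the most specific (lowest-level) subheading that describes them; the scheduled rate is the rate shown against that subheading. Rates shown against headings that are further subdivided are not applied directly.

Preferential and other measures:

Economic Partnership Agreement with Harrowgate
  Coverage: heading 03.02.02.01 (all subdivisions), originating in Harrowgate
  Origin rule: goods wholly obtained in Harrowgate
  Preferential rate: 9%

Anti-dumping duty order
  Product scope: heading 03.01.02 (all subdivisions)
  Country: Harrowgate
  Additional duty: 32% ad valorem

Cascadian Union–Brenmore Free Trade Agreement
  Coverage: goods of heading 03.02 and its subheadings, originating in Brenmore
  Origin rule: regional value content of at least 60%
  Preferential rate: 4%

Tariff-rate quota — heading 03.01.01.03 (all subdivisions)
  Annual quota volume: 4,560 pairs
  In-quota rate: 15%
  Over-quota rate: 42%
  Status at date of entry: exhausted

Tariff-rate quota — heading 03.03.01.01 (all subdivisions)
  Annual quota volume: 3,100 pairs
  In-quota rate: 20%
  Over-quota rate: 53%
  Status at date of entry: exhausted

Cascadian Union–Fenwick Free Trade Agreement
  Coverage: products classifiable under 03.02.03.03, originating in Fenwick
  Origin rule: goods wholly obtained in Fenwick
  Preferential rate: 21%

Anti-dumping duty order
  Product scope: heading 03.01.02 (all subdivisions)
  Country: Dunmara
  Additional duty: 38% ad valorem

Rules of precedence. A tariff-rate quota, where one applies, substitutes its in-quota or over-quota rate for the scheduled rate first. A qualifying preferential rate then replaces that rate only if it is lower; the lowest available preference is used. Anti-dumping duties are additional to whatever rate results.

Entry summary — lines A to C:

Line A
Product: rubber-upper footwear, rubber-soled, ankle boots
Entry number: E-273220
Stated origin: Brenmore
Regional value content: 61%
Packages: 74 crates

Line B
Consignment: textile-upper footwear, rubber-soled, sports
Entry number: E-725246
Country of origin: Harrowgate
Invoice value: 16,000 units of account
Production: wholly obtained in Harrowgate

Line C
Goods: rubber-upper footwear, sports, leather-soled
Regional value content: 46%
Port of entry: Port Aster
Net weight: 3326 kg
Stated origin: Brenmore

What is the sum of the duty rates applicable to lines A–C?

Line A: rubber-upper → 03.02; rubber-soled → 03.02.03; ankle boots → 03.02.03.02. Scheduled 3%. Brenmore agreement on 03.02: RVC ≥ 60% → 4% available; preference 4% not lower than 3% → no reduction. → 3%.
Line B: textile-upper → 03.01; rubber-soled → 03.01.02; sports → 03.01.02.01. Scheduled 24%. Harrowgate agreement on 03.02.02.01: 03.01.02.01 not covered; anti-dumping (Harrowgate, 03.01.02): +32%; total 24% + 32% = 56%. → 56%.
Line C: rubber-upper → 03.02; leather-soled → 03.02.02; sports → 03.02.02.02. Scheduled 21%. Brenmore agreement on 03.02: RVC < 60%. → 21%.
Sum: 3% + 56% + 21% = 80%.

80%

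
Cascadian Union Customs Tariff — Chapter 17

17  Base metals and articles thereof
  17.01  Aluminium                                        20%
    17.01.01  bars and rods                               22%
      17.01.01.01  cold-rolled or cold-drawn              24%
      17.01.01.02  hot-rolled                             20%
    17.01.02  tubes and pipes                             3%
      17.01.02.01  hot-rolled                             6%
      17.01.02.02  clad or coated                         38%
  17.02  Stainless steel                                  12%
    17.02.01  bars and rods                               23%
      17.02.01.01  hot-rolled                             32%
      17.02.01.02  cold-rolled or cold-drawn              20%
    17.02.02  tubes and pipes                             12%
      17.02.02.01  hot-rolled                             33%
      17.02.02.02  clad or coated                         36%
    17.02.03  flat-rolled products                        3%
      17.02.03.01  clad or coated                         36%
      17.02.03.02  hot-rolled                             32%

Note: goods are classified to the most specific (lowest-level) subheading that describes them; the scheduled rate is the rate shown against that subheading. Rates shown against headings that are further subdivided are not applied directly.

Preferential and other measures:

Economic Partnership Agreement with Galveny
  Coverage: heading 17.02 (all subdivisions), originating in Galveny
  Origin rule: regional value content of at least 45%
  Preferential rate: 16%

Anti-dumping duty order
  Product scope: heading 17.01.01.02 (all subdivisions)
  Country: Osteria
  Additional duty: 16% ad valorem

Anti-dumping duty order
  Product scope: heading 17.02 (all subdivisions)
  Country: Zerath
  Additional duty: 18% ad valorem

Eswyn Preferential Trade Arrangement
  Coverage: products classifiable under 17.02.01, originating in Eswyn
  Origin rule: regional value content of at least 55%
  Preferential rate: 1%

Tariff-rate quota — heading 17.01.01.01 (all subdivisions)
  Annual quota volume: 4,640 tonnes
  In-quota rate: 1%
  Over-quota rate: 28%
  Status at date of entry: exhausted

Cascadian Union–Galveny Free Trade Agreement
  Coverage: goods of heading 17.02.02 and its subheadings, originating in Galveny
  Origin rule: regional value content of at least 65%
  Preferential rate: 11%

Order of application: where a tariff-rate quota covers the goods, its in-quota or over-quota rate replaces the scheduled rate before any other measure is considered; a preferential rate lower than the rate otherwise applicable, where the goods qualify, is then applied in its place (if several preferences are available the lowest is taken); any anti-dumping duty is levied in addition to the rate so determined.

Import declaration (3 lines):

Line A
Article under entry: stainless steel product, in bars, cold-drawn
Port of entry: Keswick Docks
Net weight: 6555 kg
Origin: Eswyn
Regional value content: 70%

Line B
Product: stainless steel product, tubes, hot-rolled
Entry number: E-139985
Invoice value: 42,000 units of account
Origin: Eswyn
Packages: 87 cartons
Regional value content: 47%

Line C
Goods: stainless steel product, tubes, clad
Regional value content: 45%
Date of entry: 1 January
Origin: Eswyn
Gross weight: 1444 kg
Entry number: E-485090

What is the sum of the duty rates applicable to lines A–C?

70%

Line A: stainless steel → 17.02; in bars → 17.02.01; cold-drawn → 17.02.01.02. Scheduled 20%. Eswyn agreement on 17.02.01: RVC ≥ 55% → 1% available; preferential 1%. → 1%.
Line B: stainless steel → 17.02; tubes → 17.02.02; hot-rolled → 17.02.02.01. Scheduled 33%. Eswyn agreement on 17.02.01: 17.02.02.01 not covered. → 33%.
Line C: stainless steel → 17.02; tubes → 17.02.02; clad → 17.02.02.02. Scheduled 36%. Eswyn agreement on 17.02.01: 17.02.02.02 not covered. → 36%.
Sum: 1% + 33% + 36% = 70%.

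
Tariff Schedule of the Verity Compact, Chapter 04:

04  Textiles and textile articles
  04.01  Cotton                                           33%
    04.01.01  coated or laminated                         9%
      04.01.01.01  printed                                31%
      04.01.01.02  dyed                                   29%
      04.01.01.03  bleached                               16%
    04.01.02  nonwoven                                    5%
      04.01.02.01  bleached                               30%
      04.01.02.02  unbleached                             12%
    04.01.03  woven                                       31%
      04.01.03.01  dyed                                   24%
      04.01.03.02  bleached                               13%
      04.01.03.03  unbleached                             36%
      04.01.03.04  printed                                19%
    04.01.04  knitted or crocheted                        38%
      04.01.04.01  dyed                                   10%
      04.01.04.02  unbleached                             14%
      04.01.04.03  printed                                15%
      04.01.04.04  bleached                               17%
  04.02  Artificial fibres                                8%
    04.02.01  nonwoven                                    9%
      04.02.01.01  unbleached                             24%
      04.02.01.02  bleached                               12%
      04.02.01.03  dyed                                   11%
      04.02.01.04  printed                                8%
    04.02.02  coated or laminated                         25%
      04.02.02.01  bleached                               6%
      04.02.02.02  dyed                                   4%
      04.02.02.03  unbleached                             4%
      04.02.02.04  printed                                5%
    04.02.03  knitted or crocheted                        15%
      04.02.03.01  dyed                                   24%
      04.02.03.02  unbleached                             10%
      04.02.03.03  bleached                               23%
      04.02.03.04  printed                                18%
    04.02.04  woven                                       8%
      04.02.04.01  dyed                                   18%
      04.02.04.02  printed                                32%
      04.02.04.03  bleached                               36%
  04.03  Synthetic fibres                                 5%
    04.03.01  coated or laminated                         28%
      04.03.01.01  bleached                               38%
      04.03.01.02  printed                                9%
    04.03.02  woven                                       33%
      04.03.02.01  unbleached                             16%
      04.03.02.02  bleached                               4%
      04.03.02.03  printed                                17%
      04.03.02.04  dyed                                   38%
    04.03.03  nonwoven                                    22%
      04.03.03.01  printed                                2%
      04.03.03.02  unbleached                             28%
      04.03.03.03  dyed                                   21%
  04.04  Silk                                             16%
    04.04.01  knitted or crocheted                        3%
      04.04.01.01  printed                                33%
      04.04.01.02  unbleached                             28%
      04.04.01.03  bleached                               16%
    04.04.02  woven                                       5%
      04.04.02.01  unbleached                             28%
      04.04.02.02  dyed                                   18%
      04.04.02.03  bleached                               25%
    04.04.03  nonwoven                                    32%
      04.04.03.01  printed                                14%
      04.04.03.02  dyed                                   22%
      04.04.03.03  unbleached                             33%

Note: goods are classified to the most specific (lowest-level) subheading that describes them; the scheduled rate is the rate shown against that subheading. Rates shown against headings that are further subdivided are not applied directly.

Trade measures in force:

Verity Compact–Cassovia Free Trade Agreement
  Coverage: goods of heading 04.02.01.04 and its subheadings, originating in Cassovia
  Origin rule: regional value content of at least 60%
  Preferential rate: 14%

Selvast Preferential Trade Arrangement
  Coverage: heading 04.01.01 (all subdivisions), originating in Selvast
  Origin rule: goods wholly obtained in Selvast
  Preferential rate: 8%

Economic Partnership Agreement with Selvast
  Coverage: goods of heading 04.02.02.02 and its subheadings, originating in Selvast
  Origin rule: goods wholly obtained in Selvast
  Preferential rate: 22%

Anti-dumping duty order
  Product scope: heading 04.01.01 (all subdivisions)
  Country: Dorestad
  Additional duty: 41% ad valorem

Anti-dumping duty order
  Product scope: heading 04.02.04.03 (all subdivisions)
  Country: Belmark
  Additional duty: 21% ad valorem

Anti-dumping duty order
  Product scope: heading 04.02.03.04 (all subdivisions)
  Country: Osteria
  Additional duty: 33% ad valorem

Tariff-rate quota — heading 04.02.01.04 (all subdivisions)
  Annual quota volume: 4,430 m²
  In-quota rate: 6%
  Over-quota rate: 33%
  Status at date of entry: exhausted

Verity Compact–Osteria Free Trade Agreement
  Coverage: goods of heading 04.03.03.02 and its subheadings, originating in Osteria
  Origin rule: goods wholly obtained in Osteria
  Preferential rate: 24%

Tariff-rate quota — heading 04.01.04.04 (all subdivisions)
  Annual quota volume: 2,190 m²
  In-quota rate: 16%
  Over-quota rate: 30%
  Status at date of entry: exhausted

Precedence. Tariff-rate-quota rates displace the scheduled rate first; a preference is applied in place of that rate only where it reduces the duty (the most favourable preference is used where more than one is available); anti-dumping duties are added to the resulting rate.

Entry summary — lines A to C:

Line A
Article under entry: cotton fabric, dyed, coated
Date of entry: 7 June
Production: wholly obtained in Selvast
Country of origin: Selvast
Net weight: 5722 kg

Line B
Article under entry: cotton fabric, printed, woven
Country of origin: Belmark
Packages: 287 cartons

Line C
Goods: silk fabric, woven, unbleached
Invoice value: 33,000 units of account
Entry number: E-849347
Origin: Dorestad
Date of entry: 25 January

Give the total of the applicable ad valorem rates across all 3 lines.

55%

Line A: cotton → 04.01; coated → 04.01.01; dyed → 04.01.01.02. Scheduled 29%. Selvast agreement on 04.01.01: wholly obtained → 8% available; Selvast agreement on 04.02.02.02: 04.01.01.02 not covered; preferential 8%. → 8%.
Line B: cotton → 04.01; woven → 04.01.03; printed → 04.01.03.04. Scheduled 19%. No special measure applies. → 19%.
Line C: silk → 04.04; woven → 04.04.02; unbleached → 04.04.02.01. Scheduled 28%. No special measure applies. → 28%.
Sum: 8% + 19% + 28% = 55%.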